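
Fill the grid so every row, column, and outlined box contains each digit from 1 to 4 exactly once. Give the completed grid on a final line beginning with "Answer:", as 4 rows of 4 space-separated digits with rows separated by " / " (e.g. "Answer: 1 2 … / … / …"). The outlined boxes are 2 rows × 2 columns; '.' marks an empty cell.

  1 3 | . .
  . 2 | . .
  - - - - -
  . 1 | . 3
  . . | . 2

Step 1. [r3c3∈{4}] nothing but 4 survives at r3c3. So r3c3=4.
Step 2. [r2c1∈{4}] r2c1 has the single candidate 4, so r2c1=4.
Step 3. [r2c3∈{1,3}] 3 has one home in row 2: r2c3. So r2c3=3.
Step 4. [r2c4∈{1}] r2c4 is down to just 1, so r2c4=1.
Step 5. [r4c3∈{1}] r4c3 is down to just 1. So r4c3=1.
Step 6. [r4c1∈{3}] nothing but 3 survives at r4c1. So r4c1=3.
Step 7. [r1c3∈{2}] nothing but 2 survives at r1c3. So r1c3=2.
Step 8. [r1c4∈{4}] nothing but 4 survives at r1c4, so r1c4=4.
Step 9. [r3c1∈{2}] r3c1 has the single candidate 2. So r3c1=2.
Step 10. [r4c2∈{4}] only 4 remains possible at r4c2. So r4c2=4.

Answer: 1 3 2 4 / 4 2 3 1 / 2 1 4 3 / 3 4 1 2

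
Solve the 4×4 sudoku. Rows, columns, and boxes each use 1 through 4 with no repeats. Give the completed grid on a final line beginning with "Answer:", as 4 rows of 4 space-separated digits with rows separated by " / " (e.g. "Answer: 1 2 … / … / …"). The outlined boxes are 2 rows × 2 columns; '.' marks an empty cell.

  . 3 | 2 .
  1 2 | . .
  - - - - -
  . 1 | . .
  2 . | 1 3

Step 1. [r2c4∈{4}] only 4 remains possible at r2c4. So r2c4=4.
Step 2. [r4c2∈{4}] nothing but 4 survives at r4c2, so r4c2=4.
Step 3. [r3c3∈{4}] nothing but 4 survives at r3c3, so r3c3=4.
Step 4. [r2c3∈{3}] only 3 remains possible at r2c3 ⇒ r2c3=3.
Step 5. [r3c4∈{2}] r3c4 is down to just 2, so r3c4=2.
Step 6. [r3c1∈{3}] nothing but 3 survives at r3c1, so r3c1=3.
Step 7. [r1c4∈{1}] r1c4's peers cover all but 1. So r1c4=1.
Step 8. [r1c1∈{4}] r1c1's peers cover all but 4, so r1c1=4.

Answer: 4 3 2 1 / 1 2 3 4 / 3 1 4 2 / 2 4 1 3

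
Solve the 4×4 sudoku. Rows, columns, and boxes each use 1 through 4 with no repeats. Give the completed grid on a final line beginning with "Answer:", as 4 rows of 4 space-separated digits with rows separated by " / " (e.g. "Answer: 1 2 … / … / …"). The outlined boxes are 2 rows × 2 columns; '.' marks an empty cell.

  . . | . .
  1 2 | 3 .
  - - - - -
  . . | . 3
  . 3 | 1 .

Step 1. [r1c2∈{4}] r1c2 is down to just 4, so r1c2=4.
Step 2. [r3c3∈{2,4}] 4 has one home in col 3: r3c3 ⇒ r3c3=4.
Step 3. [r4c4∈{2}] nothing but 2 survives at r4c4. So r4c4=2.
Step 4. [r3c2∈{1}] r3c2's peers cover all but 1, so r3c2=1.
Step 5. [r3c1∈{2}] r3c1 is down to just 2 ⇒ r3c1=2.
Step 6. [r1c4∈{1}] r1c4 has the single candidate 1. So r1c4=1.
Step 7. [r4c1∈{4}] r4c1's peers cover all but 4 ⇒ r4c1=4.
Step 8. [r1c3∈{2}] r1c3 has the single candidate 2, so r1c3=2.
Step 9. [r1c1∈{3}] r1c1 is down to just 3 ⇒ r1c1=3.
Step 10. [r2c4∈{4}] r2c4 has the single candidate 4, so r2c4=4.

Answer: 3 4 2 1 / 1 2 3 4 / 2 1 4 3 / 4 3 1 2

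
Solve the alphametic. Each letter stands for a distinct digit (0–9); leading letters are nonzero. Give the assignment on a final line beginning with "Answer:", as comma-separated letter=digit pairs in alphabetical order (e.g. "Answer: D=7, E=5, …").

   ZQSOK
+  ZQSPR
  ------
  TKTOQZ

Step 1. [col 1: K + R ≡ Z (mod 10)] no forcing yet in column 1 (carry-in 0); K=2 is free and consistent — try it ⇒ K=2.
Step 2. [col 1: K + R ≡ Z (mod 10)] no forcing yet in column 1 (carry-in 0); Z=6 is free and consistent — try it, so Z=6.
Step 3. [T] T is the leading digit of a 6-digit sum of two 5-digit numbers; the final carry is exactly 1. So T=1.
Step 4. [col 1: K + R ≡ Z (mod 10)] column 1: given K=2, Z=6, carry-in 0, and digits 1,2,6 already taken and all letters distinct, K+R≡Z (mod 10) forces R=4. So R=4.
Step 5. [col 2: O + P ≡ Q (mod 10)] no forcing yet in column 2 (carry-in 0); P=3 is free and consistent — try it ⇒ P=3.
Step 6. [col 2: O + P ≡ Q (mod 10)] no forcing yet in column 2 (carry-in 0); O=7 is free and consistent — try it, so O=7.
Step 7. [col 2: O + P ≡ Q (mod 10)] column 2: given O=7, P=3, carry-in 0, and digits 1,2,3,4,6,7 already taken and all letters distinct, O+P≡Q (mod 10) forces Q=0. So Q=0.
Step 8. [col 3: S + S ≡ O (mod 10)] in column 3 we have S+S≡O with carry-in 1; given O=7 and digits 0,1,2,3,4,6,7 already taken and all letters distinct, that pins S to 8, so S=8.

Answer: K=2, O=7, P=3, Q=0, R=4, S=8, T=1, Z=6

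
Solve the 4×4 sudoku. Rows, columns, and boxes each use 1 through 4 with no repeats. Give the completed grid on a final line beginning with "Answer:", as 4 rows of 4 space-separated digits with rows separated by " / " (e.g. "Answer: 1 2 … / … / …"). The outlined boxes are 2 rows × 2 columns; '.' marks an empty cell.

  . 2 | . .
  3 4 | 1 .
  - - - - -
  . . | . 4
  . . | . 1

Step 1. [r3c2∈{1,3}] in col 2, 1 fits only at r3c2 ⇒ r3c2=1.
Step 2. [r3c3∈{2,3}] r3c3 is the only open cell in row 3 admitting 3, so r3c3=3.
Step 3. [r4c1∈{2,4}] 4 has one home in row 4: r4c1, so r4c1=4.
Step 4. [r1c3∈{4}] r1c3 is down to just 4. So r1c3=4.
Step 5. [r3c1∈{2}] nothing but 2 survives at r3c1. So r3c1=2.
Step 6. [r4c2∈{3}] r4c2 has the single candidate 3, so r4c2=3.
Step 7. [r2c4∈{2}] only 2 remains possible at r2c4, so r2c4=2.
Step 8. [r1c4∈{3}] r1c4 is down to just 3 ⇒ r1c4=3.
Step 9. [r4c3∈{2}] r4c3's peers cover all but 2 ⇒ r4c3=2.
Step 10. [r1c1∈{1}] r1c1 has the single candidate 1, so r1c1=1.

Answer: 1 2 4 3 / 3 4 1 2 / 2 1 3 4 / 4 3 2 1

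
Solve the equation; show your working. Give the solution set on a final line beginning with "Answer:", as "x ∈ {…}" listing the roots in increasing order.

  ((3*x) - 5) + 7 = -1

Step 1. [((3*x) - 5) + 7 = -1] the outer +7 inverts by subtracting 7 ⇒ sub: (3*x) - 5 = -8.
Step 2. [(3*x) - 5 = -8] add 5: x sits inside (… - 5). So sub: 3*x = -3.
Step 3. [3*x = -3] 3·(inner) — divide through by 3, so div: x = -1.

Answer: x ∈ {-1}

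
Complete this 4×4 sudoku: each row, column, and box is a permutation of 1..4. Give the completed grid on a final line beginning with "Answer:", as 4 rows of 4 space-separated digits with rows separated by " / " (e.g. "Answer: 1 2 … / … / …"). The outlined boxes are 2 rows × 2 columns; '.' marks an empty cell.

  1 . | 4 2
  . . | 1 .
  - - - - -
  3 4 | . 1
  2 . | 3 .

Step 1. [r1c2∈{3}] only 3 remains possible at r1c2, so r1c2=3.
Step 2. [r4c4∈{4}] r4c4 has the single candidate 4. So r4c4=4.
Step 3. [r3c3∈{2}] r3c3 is down to just 2, so r3c3=2.
Step 4. [r2c4∈{3}] r2c4 has the single candidate 3. So r2c4=3.
Step 5. [r4c2∈{1}] only 1 remains possible at r4c2 ⇒ r4c2=1.
Step 6. [r2c2∈{2}] r2c2 has the single candidate 2, so r2c2=2.
Step 7. [r2c1∈{4}] only 4 remains possible at r2c1, so r2c1=4.

Answer: 1 3 4 2 / 4 2 1 3 / 3 4 2 1 / 2 1 3 4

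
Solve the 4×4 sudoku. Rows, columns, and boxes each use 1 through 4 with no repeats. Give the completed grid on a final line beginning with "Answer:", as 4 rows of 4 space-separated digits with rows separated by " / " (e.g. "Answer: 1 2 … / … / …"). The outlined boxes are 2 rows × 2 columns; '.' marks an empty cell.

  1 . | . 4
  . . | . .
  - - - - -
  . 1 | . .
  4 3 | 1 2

Step 1. [r1c3∈{2,3}] r1c3 is the only open cell in row 1 admitting 3, so r1c3=3.
Step 2. [r2c3∈{2}] r2c3 is down to just 2 ⇒ r2c3=2.
Step 3. [r3c1∈{2}] r3c1 has the single candidate 2. So r3c1=2.
Step 4. [r1c2∈{2}] nothing but 2 survives at r1c2. So r1c2=2.
Step 5. [r3c4∈{3}] nothing but 3 survives at r3c4. So r3c4=3.
Step 6. [r3c3∈{4}] r3c3 is down to just 4. So r3c3=4.
Step 7. [r2c4∈{1}] r2c4 has the single candidate 1, so r2c4=1.
Step 8. [r2c1∈{3}] r2c1 has the single candidate 3, so r2c1=3.
Step 9. [r2c2∈{4}] nothing but 4 survives at r2c2. So r2c2=4.

Answer: 1 2 3 4 / 3 4 2 1 / 2 1 4 3 / 4 3 1 2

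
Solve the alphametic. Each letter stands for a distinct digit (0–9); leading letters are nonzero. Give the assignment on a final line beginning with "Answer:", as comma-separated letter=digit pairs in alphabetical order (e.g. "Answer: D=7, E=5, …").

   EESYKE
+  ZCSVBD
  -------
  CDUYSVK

Step 1. [C] C is the leading digit of a 7-digit sum of two 6-digit numbers; the final carry is exactly 1, so C=1.
Step 2. [col 1: E + D ≡ K (mod 10)] column 1 (E + D ≡ K (mod 10), carry-in 0) doesn't pin E yet; pick E=8 and continue. So E=8.
Step 3. [col 1: E + D ≡ K (mod 10)] no forcing yet in column 1 (carry-in 0); D=2 is free and consistent — try it, so D=2.
Step 4. [col 1: E + D ≡ K (mod 10)] from column 1 (E=8, D=2, carry-in 0, digits 1,2,8 already taken and all letters distinct): K must equal 0. So K=0.
Step 5. [col 2: K + B ≡ V (mod 10)] B=5 is one option consistent with column 2 (K + B ≡ V (mod 10), carry-in 1) — take it. So B=5.
Step 6. [col 2: K + B ≡ V (mod 10)] in column 2 we have K+B≡V with carry-in 1; given K=0, B=5 and digits 0,1,2,5,8 already taken and all letters distinct, that pins V to 6 ⇒ V=6.
Step 7. [col 3: Y + V ≡ S (mod 10)] Y=7 is one option consistent with column 3 (Y + V ≡ S (mod 10), carry-in 0) — take it. So Y=7.
Step 8. [col 3: Y + V ≡ S (mod 10)] column 3: given Y=7, V=6, carry-in 0, and digits 0,1,2,5,6,7,8 already taken and all letters distinct, Y+V≡S (mod 10) forces S=3, so S=3.
Step 9. [col 5: E + C ≡ U (mod 10)] from column 5 (E=8, C=1, carry-in 0, digits 0,1,2,3,5,6,7,8 already taken and all letters distinct): U must equal 9, so U=9.
Step 10. [col 6: E + Z ≡ D (mod 10)] column 6 reads E+Z+carry(0)=D with E=8, D=2; with digits 0,1,2,3,5,6,7,8,9 already taken and all letters distinct, the only value for Z is 4 ⇒ Z=4.

Answer: B=5, C=1, D=2, E=8, K=0, S=3, U=9, V=6, Y=7, Z=4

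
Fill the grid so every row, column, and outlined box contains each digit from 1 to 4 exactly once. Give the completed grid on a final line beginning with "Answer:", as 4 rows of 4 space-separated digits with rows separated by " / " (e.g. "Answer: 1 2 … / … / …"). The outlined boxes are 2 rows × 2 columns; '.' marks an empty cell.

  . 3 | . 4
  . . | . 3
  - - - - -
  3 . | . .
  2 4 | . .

Step 1. [r3c2∈{1}] r3c2 has the single candidate 1. So r3c2=1.
Step 2. [r1c3∈{1,2}] r1c3 is the only open cell in row 1 admitting 2, so r1c3=2.
Step 3. [r2c3∈{1}] r2c3's peers cover all but 1, so r2c3=1.
Step 4. [r3c3∈{4}] only 4 remains possible at r3c3, so r3c3=4.
Step 5. [r2c2∈{2}] nothing but 2 survives at r2c2, so r2c2=2.
Step 6. [r1c1∈{1}] only 1 remains possible at r1c1 ⇒ r1c1=1.
Step 7. [r2c1∈{4}] r2c1 has the single candidate 4 ⇒ r2c1=4.
Step 8. [r3c4∈{2}] only 2 remains possible at r3c4. So r3c4=2.
Step 9. [r4c4∈{1}] only 1 remains possible at r4c4, so r4c4=1.
Step 10. [r4c3∈{3}] nothing but 3 survives at r4c3 ⇒ r4c3=3.

Answer: 1 3 2 4 / 4 2 1 3 / 3 1 4 2 / 2 4 3 1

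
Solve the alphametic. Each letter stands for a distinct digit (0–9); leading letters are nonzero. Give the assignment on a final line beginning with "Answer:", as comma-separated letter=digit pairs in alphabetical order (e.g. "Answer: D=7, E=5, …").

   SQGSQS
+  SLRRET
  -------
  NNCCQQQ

Step 1. [col 1: S + T ≡ Q (mod 10)] no forcing yet in column 1 (carry-in 0); S=5 is free and consistent — try it, so S=5.
Step 2. [col 1: S + T ≡ Q (mod 10)] T=8 is one option consistent with column 1 (S + T ≡ Q (mod 10), carry-in 0) — take it. So T=8.
Step 3. [col 1: S + T ≡ Q (mod 10)] from column 1 (S=5, T=8, carry-in 0, digits 5,8 already taken and all letters distinct): Q must equal 3 ⇒ Q=3.
Step 4. [N] the sum has 7 digits but both addends have 6; that extra leading digit N is the final carry, namely 1, so N=1.
Step 5. [col 2: Q + E ≡ Q (mod 10)] column 2: given Q=3, carry-in 1, and digits 1,3,5,8 already taken and all letters distinct, Q+E≡Q (mod 10) forces E=9 ⇒ E=9.
Step 6. [col 3: S + R ≡ Q (mod 10)] column 3 reads S+R+carry(1)=Q with S=5, Q=3; with digits 1,3,5,8,9 already taken and all letters distinct, the only value for R is 7. So R=7.
Step 7. [col 4: G + R ≡ C (mod 10)] no forcing yet in column 4 (carry-in 1); G=2 is free and consistent — try it. So G=2.
Step 8. [col 4: G + R ≡ C (mod 10)] in column 4 we have G+R≡C with carry-in 1; given G=2, R=7 and digits 1,2,3,5,7,8,9 already taken and all letters distinct, that pins C to 0, so C=0.
Step 9. [col 5: Q + L ≡ C (mod 10)] column 5 reads Q+L+carry(1)=C with Q=3, C=0; with digits 0,1,2,3,5,7,8,9 already taken and all letters distinct, the only value for L is 6. So L=6.

Answer: C=0, E=9, G=2, L=6, N=1, Q=3, R=7, S=5, T=8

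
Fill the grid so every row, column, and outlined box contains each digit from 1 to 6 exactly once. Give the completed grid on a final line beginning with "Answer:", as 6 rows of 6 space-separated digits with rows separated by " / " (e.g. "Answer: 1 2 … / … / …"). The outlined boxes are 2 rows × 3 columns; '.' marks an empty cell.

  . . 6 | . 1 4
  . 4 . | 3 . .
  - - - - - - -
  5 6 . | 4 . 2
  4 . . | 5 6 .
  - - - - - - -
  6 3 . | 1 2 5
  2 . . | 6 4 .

Step 1. [r3c3∈{1,3}] row 3 places 1 nowhere but r3c3, so r3c3=1.
Step 2. [r1c2∈{2,5}] 5 has one home in row 1: r1c2. So r1c2=5.
Step 3. [r4c3∈{2,3}] in col 3, 3 fits only at r4c3 ⇒ r4c3=3.
Step 4. [r1c1∈{3}] nothing but 3 survives at r1c1 ⇒ r1c1=3.
Step 5. [r5c3∈{4}] nothing but 4 survives at r5c3. So r5c3=4.
Step 6. [r2c3∈{2}] r2c3 has the single candidate 2, so r2c3=2.
Step 7. [r4c2∈{2}] nothing but 2 survives at r4c2. So r4c2=2.
Step 8. [r6c2∈{1}] nothing but 1 survives at r6c2. So r6c2=1.
Step 9. [r4c6∈{1}] r4c6's peers cover all but 1, so r4c6=1.
Step 10. [r1c4∈{2}] nothing but 2 survives at r1c4. So r1c4=2.
Step 11. [r2c6∈{6}] nothing but 6 survives at r2c6, so r2c6=6.
Step 12. [r3c5∈{3}] nothing but 3 survives at r3c5, so r3c5=3.
Step 13. [r2c5∈{5}] nothing but 5 survives at r2c5 ⇒ r2c5=5.
Step 14. [r6c6∈{3}] only 3 remains possible at r6c6, so r6c6=3.
Step 15. [r6c3∈{5}] r6c3's peers cover all but 5 ⇒ r6c3=5.
Step 16. [r2c1∈{1}] r2c1 is down to just 1, so r2c1=1.

Answer: 3 5 6 2 1 4 / 1 4 2 3 5 6 / 5 6 1 4 3 2 / 4 2 3 5 6 1 / 6 3 4 1 2 5 / 2 1 5 6 4 3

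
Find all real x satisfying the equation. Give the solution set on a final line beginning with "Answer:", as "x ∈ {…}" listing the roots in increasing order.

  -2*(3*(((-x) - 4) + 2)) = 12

Step 1. [-2*(3*(((-x) - 4) + 2)) = 12] LHS = -2·(…); ÷-2 both sides ⇒ div: 3*(((-x) - 4) + 2) = -6.
Step 2. [3*(((-x) - 4) + 2) = -6] divide by the outer 3, so div: ((-x) - 4) + 2 = -2.
Step 3. [((-x) - 4) + 2 = -2] +2 is outermost — subtract 2 both sides, so sub: (-x) - 4 = -4.
Step 4. [(-x) - 4 = -4] 4 comes off first (add 4). So sub: -x = 0.
Step 5. [-x = 0] leading − — multiply by −1, so neg: x = 0.

Answer: x ∈ {0}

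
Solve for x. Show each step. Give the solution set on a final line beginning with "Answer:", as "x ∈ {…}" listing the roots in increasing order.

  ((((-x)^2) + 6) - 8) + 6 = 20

Step 1. [((((-x)^2) + 6) - 8) + 6 = 20] peel the +6: subtract 6 from each side, so sub: (((-x)^2) + 6) - 8 = 14.
Step 2. [(((-x)^2) + 6) - 8 = 14] -8 is outermost — add 8 both sides, so sub: ((-x)^2) + 6 = 22.
Step 3. [((-x)^2) + 6 = 22] +6 is outermost — subtract 6 both sides, so sub: (-x)^2 = 16.
Step 4. [(-x)^2 = 16] √ both sides: 16 ≥ 0 gives two branches ⇒ sqrt: -x = 4 or -4.
Step 5. [-x = 4 or -4] LHS negated; negate both sides ⇒ neg: x = -4 or 4.

Answer: x ∈ {-4, 4}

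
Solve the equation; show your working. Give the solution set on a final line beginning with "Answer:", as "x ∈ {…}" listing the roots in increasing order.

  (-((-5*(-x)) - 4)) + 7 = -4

Step 1. [(-((-5*(-x)) - 4)) + 7 = -4] the outer +7 inverts by subtracting 7, so sub: -((-5*(-x)) - 4) = -11.
Step 2. [-((-5*(-x)) - 4) = -11] flip signs both sides, so neg: (-5*(-x)) - 4 = 11.
Step 3. [(-5*(-x)) - 4 = 11] add 4: x sits inside (… - 4), so sub: -5*(-x) = 15.
Step 4. [-5*(-x) = 15] -5·(inner) — divide through by -5 ⇒ div: -x = -3.
Step 5. [-x = -3] leading − — multiply by −1 ⇒ neg: x = 3.

Answer: x ∈ {3}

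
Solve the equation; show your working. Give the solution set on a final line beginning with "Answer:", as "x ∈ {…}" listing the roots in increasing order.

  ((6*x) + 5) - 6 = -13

Step 1. [((6*x) + 5) - 6 = -13] the outer -6 inverts by adding 6, so sub: (6*x) + 5 = -7.
Step 2. [(6*x) + 5 = -7] peel the +5: subtract 5 from each side. So sub: 6*x = -12.
Step 3. [6*x = -12] 6·(inner) — divide through by 6 ⇒ div: x = -2.

Answer: x ∈ {-2}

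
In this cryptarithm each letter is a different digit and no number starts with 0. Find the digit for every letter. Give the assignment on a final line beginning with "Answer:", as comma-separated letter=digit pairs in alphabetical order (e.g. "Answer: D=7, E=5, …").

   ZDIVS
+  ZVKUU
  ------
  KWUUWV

Step 1. [K] adding two 5-digit numbers gives at most 5+1 digits, and here it does — K is that final carry and must be 1 ⇒ K=1.
Step 2. [col 1: S + U ≡ V (mod 10)] column 1 (S + U ≡ V (mod 10), carry-in 0) doesn't pin S yet; pick S=7 and continue ⇒ S=7.
Step 3. [col 1: S + U ≡ V (mod 10)] no forcing yet in column 1 (carry-in 0); U=5 is free and consistent — try it, so U=5.
Step 4. [col 1: S + U ≡ V (mod 10)] in column 1 we have S+U≡V with carry-in 0; given S=7, U=5 and digits 1,5,7 already taken and all letters distinct, that pins V to 2, so V=2.
Step 5. [col 2: V + U ≡ W (mod 10)] in column 2 we have V+U≡W with carry-in 1; given V=2, U=5 and digits 1,2,5,7 already taken and all letters distinct, that pins W to 8 ⇒ W=8.
Step 6. [col 3: I + K ≡ U (mod 10)] in column 3 we have I+K≡U with carry-in 0; given K=1, U=5 and digits 1,2,5,7,8 already taken and all letters distinct, that pins I to 4. So I=4.
Step 7. [col 4: D + V ≡ U (mod 10)] column 4 reads D+V+carry(0)=U with V=2, U=5; with digits 1,2,4,5,7,8 already taken and all letters distinct, the only value for D is 3 ⇒ D=3.
Step 8. [col 5: Z + Z ≡ W (mod 10)] column 5 reads Z+Z+carry(0)=W with W=8; with digits 1,2,3,4,5,7,8 already taken and all letters distinct, the only value for Z is 9. So Z=9.

Answer: D=3, I=4, K=1, S=7, U=5, V=2, W=8, Z=9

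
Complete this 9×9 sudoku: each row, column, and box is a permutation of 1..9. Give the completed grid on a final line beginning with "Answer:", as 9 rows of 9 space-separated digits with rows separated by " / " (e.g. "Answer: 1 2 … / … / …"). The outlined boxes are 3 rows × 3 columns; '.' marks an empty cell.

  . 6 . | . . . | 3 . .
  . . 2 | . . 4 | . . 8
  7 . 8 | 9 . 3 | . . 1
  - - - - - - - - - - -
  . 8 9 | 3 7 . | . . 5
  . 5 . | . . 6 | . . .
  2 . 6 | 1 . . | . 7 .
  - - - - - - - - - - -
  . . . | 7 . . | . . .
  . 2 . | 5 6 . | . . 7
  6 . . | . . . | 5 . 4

Step 1. [r7c5∈{1,2,3,4,8,9}] box 8 places 4 nowhere but r7c5. So r7c5=4.
Step 2. [r9c5∈{1,2,3,8,9}] in col 5, 3 fits only at r9c5, so r9c5=3.
Step 3. [r4c6∈{2}] nothing but 2 survives at r4c6 ⇒ r4c6=2.
Step 4. [r5c4∈{4,8}] r5c4 is the only open cell in col 4 admitting 4. So r5c4=4.
Step 5. [r3c2∈{4}] nothing but 4 survives at r3c2 ⇒ r3c2=4.
Step 6. [r7c9∈{2,3,6,9}] col 9 places 6 nowhere but r7c9. So r7c9=6.
Step 7. [r6c2∈{3}] r6c2 has the single candidate 3. So r6c2=3.
Step 8. [r5c1∈{1}] r5c1's peers cover all but 1. So r5c1=1.
Step 9. [r6c9∈{9}] r6c9's peers cover all but 9. So r6c9=9.
Step 10. [r1c9∈{2}] nothing but 2 survives at r1c9 ⇒ r1c9=2.
Step 11. [r3c7∈{6}] only 6 remains possible at r3c7. So r3c7=6.
Step 12. [r2c1∈{3,5,9}] across row 2, 3 lands solely at r2c1. So r2c1=3.
Step 13. [r1c4∈{8}] r1c4 has the single candidate 8, so r1c4=8.
Step 14. [r6c7∈{4,8}] row 6 places 4 nowhere but r6c7 ⇒ r6c7=4.
Step 15. [r9c2∈{1,7,9}] across col 2, 7 lands solely at r9c2, so r9c2=7.
Step 16. [r9c3∈{1}] r9c3 has the single candidate 1. So r9c3=1.
Step 17. [r7c2∈{9}] r7c2's peers cover all but 9, so r7c2=9.
Step 18. [r1c3∈{5}] r1c3's peers cover all but 5, so r1c3=5.
Step 19. [r4c7∈{1}] nothing but 1 survives at r4c7 ⇒ r4c7=1.
Step 20. [r8c3∈{3,4}] col 3 places 4 nowhere but r8c3 ⇒ r8c3=4.
Step 21. [r8c8∈{1,3,8,9}] 3 has one home in row 8: r8c8. So r8c8=3.
Step 22. [r8c6∈{1,8,9}] r8c6 is the only open cell in row 8 admitting 1. So r8c6=1.
Step 23. [r7c6∈{8}] r7c6 is down to just 8, so r7c6=8.
Step 24. [r9c8∈{2,8,9}] 8 has one home in row 9: r9c8. So r9c8=8.
Step 25. [r5c7∈{2,8}] in col 7, 8 fits only at r5c7, so r5c7=8.
Step 26. [r3c8∈{5}] r3c8 has the single candidate 5 ⇒ r3c8=5.
Step 27. [r2c5∈{1,5}] across row 2, 5 lands solely at r2c5 ⇒ r2c5=5.
Step 28. [r2c8∈{9}] nothing but 9 survives at r2c8. So r2c8=9.
Step 29. [r5c8∈{2}] only 2 remains possible at r5c8 ⇒ r5c8=2.
Step 30. [r7c7∈{2}] only 2 remains possible at r7c7, so r7c7=2.
Step 31. [r2c4∈{6}] r2c4's peers cover all but 6. So r2c4=6.
Step 32. [r3c5∈{2}] only 2 remains possible at r3c5. So r3c5=2.
Step 33. [r8c7∈{9}] nothing but 9 survives at r8c7 ⇒ r8c7=9.
Step 34. [r6c6∈{5}] r6c6's peers cover all but 5 ⇒ r6c6=5.
Step 35. [r2c7∈{7}] only 7 remains possible at r2c7, so r2c7=7.
Step 36. [r2c2∈{1}] only 1 remains possible at r2c2. So r2c2=1.
Step 37. [r4c1∈{4}] r4c1's peers cover all but 4, so r4c1=4.
Step 38. [r7c8∈{1}] nothing but 1 survives at r7c8 ⇒ r7c8=1.
Step 39. [r7c1∈{5}] only 5 remains possible at r7c1. So r7c1=5.
Step 40. [r9c6∈{9}] only 9 remains possible at r9c6. So r9c6=9.
Step 41. [r5c3∈{7}] nothing but 7 survives at r5c3. So r5c3=7.
Step 42. [r9c4∈{2}] r9c4 is down to just 2 ⇒ r9c4=2.
Step 43. [r1c1∈{9}] r1c1 has the single candidate 9. So r1c1=9.
Step 44. [r5c5∈{9}] nothing but 9 survives at r5c5. So r5c5=9.
Step 45. [r1c6∈{7}] r1c6 is down to just 7 ⇒ r1c6=7.
Step 46. [r5c9∈{3}] r5c9 is down to just 3, so r5c9=3.
Step 47. [r4c8∈{6}] nothing but 6 survives at r4c8, so r4c8=6.
Step 48. [r6c5∈{8}] only 8 remains possible at r6c5. So r6c5=8.
Step 49. [r1c8∈{4}] nothing but 4 survives at r1c8. So r1c8=4.
Step 50. [r8c1∈{8}] only 8 remains possible at r8c1 ⇒ r8c1=8.
Step 51. [r7c3∈{3}] r7c3 has the single candidate 3 ⇒ r7c3=3.
Step 52. [r1c5∈{1}] r1c5 has the single candidate 1 ⇒ r1c5=1.

Answer: 9 6 5 8 1 7 3 4 2 / 3 1 2 6 5 4 7 9 8 / 7 4 8 9 2 3 6 5 1 / 4 8 9 3 7 2 1 6 5 / 1 5 7 4 9 6 8 2 3 / 2 3 6 1 8 5 4 7 9 / 5 9 3 7 4 8 2 1 6 / 8 2 4 5 6 1 9 3 7 / 6 7 1 2 3 9 5 8 4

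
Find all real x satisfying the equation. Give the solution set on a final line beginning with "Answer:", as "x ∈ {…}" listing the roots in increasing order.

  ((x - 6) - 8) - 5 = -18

Step 1. [((x - 6) - 8) - 5 = -18] the outer -5 inverts by adding 5, so sub: (x - 6) - 8 = -13.
Step 2. [(x - 6) - 8 = -13] peel the -8: add 8 from each side, so sub: x - 6 = -5.
Step 3. [x - 6 = -5] peel the -6: add 6 from each side ⇒ sub: x = 1.

Answer: x ∈ {1}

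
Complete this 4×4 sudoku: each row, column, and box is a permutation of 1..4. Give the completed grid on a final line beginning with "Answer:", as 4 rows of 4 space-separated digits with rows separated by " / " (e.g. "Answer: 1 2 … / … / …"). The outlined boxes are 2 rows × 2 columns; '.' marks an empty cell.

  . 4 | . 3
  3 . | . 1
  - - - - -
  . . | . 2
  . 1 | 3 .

Step 1. [r4c4∈{4}] nothing but 4 survives at r4c4, so r4c4=4.
Step 2. [r2c2∈{2}] r2c2's peers cover all but 2 ⇒ r2c2=2.
Step 3. [r2c3∈{4}] r2c3's peers cover all but 4. So r2c3=4.
Step 4. [r1c1∈{1}] r1c1 has the single candidate 1 ⇒ r1c1=1.
Step 5. [r3c1∈{4}] r3c1 has the single candidate 4 ⇒ r3c1=4.
Step 6. [r3c2∈{3}] r3c2 has the single candidate 3 ⇒ r3c2=3.
Step 7. [r1c3∈{2}] r1c3's peers cover all but 2 ⇒ r1c3=2.
Step 8. [r4c1∈{2}] only 2 remains possible at r4c1, so r4c1=2.
Step 9. [r3c3∈{1}] nothing but 1 survives at r3c3, so r3c3=1.

Answer: 1 4 2 3 / 3 2 4 1 / 4 3 1 2 / 2 1 3 4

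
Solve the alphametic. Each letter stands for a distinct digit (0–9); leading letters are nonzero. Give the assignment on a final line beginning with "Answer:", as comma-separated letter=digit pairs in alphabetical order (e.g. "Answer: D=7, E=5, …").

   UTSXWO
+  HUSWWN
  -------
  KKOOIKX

Step 1. [col 1: O + N ≡ X (mod 10)] column 1 (O + N ≡ X (mod 10), carry-in 0) doesn't pin X yet; pick X=0 and continue. So X=0.
Step 2. [col 1: O + N ≡ X (mod 10)] column 1 (O + N ≡ X (mod 10), carry-in 0) doesn't pin O yet; pick O=8 and continue, so O=8.
Step 3. [K] adding two 6-digit numbers gives at most 6+1 digits, and here it does — K is that final carry and must be 1, so K=1.
Step 4. [col 1: O + N ≡ X (mod 10)] from column 1 (O=8, X=0, carry-in 0, digits 0,1,8 already taken and all letters distinct): N must equal 2. So N=2.
Step 5. [col 2: W + W ≡ K (mod 10)] column 2: given K=1, carry-in 1, and digits 0,1,2,8 already taken and all letters distinct, W+W≡K (mod 10) forces W=5, so W=5.
Step 6. [col 3: X + W ≡ I (mod 10)] from column 3 (X=0, W=5, carry-in 1, digits 0,1,2,5,8 already taken and all letters distinct): I must equal 6 ⇒ I=6.
Step 7. [col 4: S + S ≡ O (mod 10)] S=9 is one option consistent with column 4 (S + S ≡ O (mod 10), carry-in 0) — take it, so S=9.
Step 8. [col 5: T + U ≡ O (mod 10)] several values work for T in column 5 (T + U ≡ O (mod 10), carry-in 1); try T=3. So T=3.
Step 9. [col 5: T + U ≡ O (mod 10)] column 5: given T=3, O=8, carry-in 1, and digits 0,1,2,3,5,6,8,9 already taken and all letters distinct, T+U≡O (mod 10) forces U=4, so U=4.
Step 10. [col 6: U + H ≡ K (mod 10)] in column 6 we have U+H≡K with carry-in 0; given U=4, K=1 and digits 0,1,2,3,4,5,6,8,9 already taken and all letters distinct, that pins H to 7 ⇒ H=7.

Answer: H=7, I=6, K=1, N=2, O=8, S=9, T=3, U=4, W=5, X=0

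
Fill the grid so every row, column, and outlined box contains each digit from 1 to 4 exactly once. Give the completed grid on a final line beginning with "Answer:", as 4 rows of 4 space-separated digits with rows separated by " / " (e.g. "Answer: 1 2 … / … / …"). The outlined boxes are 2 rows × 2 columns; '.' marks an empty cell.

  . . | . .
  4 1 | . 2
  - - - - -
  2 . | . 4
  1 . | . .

Step 1. [r4c4∈{3}] r4c4 has the single candidate 3, so r4c4=3.
Step 2. [r1c3∈{1,3,4}] across row 1, 4 lands solely at r1c3 ⇒ r1c3=4.
Step 3. [r1c2∈{2,3}] row 1 places 2 nowhere but r1c2, so r1c2=2.
Step 4. [r2c3∈{3}] r2c3 has the single candidate 3. So r2c3=3.
Step 5. [r3c2∈{3}] r3c2 is down to just 3. So r3c2=3.
Step 6. [r1c4∈{1}] r1c4 is down to just 1 ⇒ r1c4=1.
Step 7. [r3c3∈{1}] r3c3 has the single candidate 1. So r3c3=1.
Step 8. [r4c2∈{4}] only 4 remains possible at r4c2, so r4c2=4.
Step 9. [r1c1∈{3}] only 3 remains possible at r1c1. So r1c1=3.
Step 10. [r4c3∈{2}] r4c3's peers cover all but 2. So r4c3=2.

Answer: 3 2 4 1 / 4 1 3 2 / 2 3 1 4 / 1 4 2 3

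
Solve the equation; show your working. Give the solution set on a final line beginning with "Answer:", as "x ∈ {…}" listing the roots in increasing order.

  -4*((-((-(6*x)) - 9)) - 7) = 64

Step 1. [-4*((-((-(6*x)) - 9)) - 7) = 64] LHS = -4·(…); ÷-4 both sides ⇒ div: (-((-(6*x)) - 9)) - 7 = -16.
Step 2. [(-((-(6*x)) - 9)) - 7 = -16] -7 is outermost — add 7 both sides ⇒ sub: -((-(6*x)) - 9) = -9.
Step 3. [-((-(6*x)) - 9) = -9] leading − — multiply by −1. So neg: (-(6*x)) - 9 = 9.
Step 4. [(-(6*x)) - 9 = 9] -9 is outermost — add 9 both sides. So sub: -(6*x) = 18.
Step 5. [-(6*x) = 18] leading − — multiply by −1, so neg: 6*x = -18.
Step 6. [6*x = -18] LHS = 6·(…); ÷6 both sides, so div: x = -3.

Answer: x ∈ {-3}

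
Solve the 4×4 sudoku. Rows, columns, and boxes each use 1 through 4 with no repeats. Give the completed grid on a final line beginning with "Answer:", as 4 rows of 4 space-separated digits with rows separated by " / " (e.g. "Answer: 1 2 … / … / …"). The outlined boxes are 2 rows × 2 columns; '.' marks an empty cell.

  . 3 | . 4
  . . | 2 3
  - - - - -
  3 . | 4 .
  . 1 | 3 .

Step 1. [r3c2∈{2}] nothing but 2 survives at r3c2 ⇒ r3c2=2.
Step 2. [r2c1∈{1,4}] 1 has one home in row 2: r2c1, so r2c1=1.
Step 3. [r1c1∈{2}] r1c1 has the single candidate 2 ⇒ r1c1=2.
Step 4. [r2c2∈{4}] r2c2 is down to just 4. So r2c2=4.
Step 5. [r4c1∈{4}] r4c1's peers cover all but 4 ⇒ r4c1=4.
Step 6. [r1c3∈{1}] nothing but 1 survives at r1c3, so r1c3=1.
Step 7. [r3c4∈{1}] r3c4's peers cover all but 1. So r3c4=1.
Step 8. [r4c4∈{2}] r4c4's peers cover all but 2 ⇒ r4c4=2.

Answer: 2 3 1 4 / 1 4 2 3 / 3 2 4 1 / 4 1 3 2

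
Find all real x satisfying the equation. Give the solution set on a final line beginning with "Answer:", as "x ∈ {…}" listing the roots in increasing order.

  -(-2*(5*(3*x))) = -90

Step 1. [-(-2*(5*(3*x))) = -90] LHS negated; negate both sides. So neg: -2*(5*(3*x)) = 90.
Step 2. [-2*(5*(3*x)) = 90] -2 out front; divide by -2 ⇒ div: 5*(3*x) = -45.
Step 3. [5*(3*x) = -45] 5 out front; divide by 5. So div: 3*x = -9.
Step 4. [3*x = -9] divide by the outer 3, so div: x = -3.

Answer: x ∈ {-3}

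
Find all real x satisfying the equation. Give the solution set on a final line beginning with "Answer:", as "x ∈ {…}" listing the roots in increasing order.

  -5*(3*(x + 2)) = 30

Step 1. [-5*(3*(x + 2)) = 30] leading coefficient -5: divide by -5. So div: 3*(x + 2) = -6.
Step 2. [3*(x + 2) = -6] 3·(inner) — divide through by 3, so div: x + 2 = -2.
Step 3. [x + 2 = -2] 2 comes off first (subtract 2). So sub: x = -4.

Answer: x ∈ {-4}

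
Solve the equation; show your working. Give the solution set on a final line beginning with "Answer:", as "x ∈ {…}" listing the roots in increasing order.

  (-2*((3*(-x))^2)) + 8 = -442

Step 1. [(-2*((3*(-x))^2)) + 8 = -442] +8 is outermost — subtract 8 both sides. So sub: -2*((3*(-x))^2) = -450.
Step 2. [-2*((3*(-x))^2) = -450] divide by the outer -2. So div: (3*(-x))^2 = 225.
Step 3. [(3*(-x))^2 = 225] 225 ≥ 0, LHS is (·)² — take ±√. So sqrt: 3*(-x) = 15 or -15.
Step 4. [3*(-x) = 15 or -15] 3·(inner) — divide through by 3. So div: -x = 5 or -5.
Step 5. [-x = 5 or -5] leading − — multiply by −1, so neg: x = -5 or 5.

Answer: x ∈ {-5, 5}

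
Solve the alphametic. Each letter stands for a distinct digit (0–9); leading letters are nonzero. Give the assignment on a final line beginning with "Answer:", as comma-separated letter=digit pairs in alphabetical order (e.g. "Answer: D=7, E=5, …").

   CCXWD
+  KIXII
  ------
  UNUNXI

Step 1. [U] the sum has 6 digits but both addends have 5; that extra leading digit U is the final carry, namely 1. So U=1.
Step 2. [col 1: D + I ≡ I (mod 10)] from column 1 (nothing yet, carry-in 0, digits 1 already taken and all letters distinct): D must equal 0, so D=0.
Step 3. [col 1: D + I ≡ I (mod 10)] several values work for I in column 1 (D + I ≡ I (mod 10), carry-in 0); try I=3, so I=3.
Step 4. [col 2: W + I ≡ X (mod 10)] column 2 (W + I ≡ X (mod 10), carry-in 0) doesn't pin X yet; pick X=2 and continue ⇒ X=2.
Step 5. [col 2: W + I ≡ X (mod 10)] in column 2 we have W+I≡X with carry-in 0; given I=3, X=2 and digits 0,1,2,3 already taken and all letters distinct, that pins W to 9. So W=9.
Step 6. [col 3: X + X ≡ N (mod 10)] column 3: given X=2, carry-in 1, and digits 0,1,2,3,9 already taken and all letters distinct, X+X≡N (mod 10) forces N=5 ⇒ N=5.
Step 7. [col 4: C + I ≡ U (mod 10)] column 4 reads C+I+carry(0)=U with I=3, U=1; with digits 0,1,2,3,5,9 already taken and all letters distinct, the only value for C is 8. So C=8.
Step 8. [col 5: C + K ≡ N (mod 10)] column 5 reads C+K+carry(1)=N with C=8, N=5; with digits 0,1,2,3,5,8,9 already taken and all letters distinct, the only value for K is 6, so K=6.

Answer: C=8, D=0, I=3, K=6, N=5, U=1, W=9, X=2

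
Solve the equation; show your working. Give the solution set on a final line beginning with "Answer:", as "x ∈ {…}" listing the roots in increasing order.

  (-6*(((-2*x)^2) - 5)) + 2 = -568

Step 1. [(-6*(((-2*x)^2) - 5)) + 2 = -568] 2 comes off first (subtract 2). So sub: -6*(((-2*x)^2) - 5) = -570.
Step 2. [-6*(((-2*x)^2) - 5) = -570] leading coefficient -6: divide by -6. So div: ((-2*x)^2) - 5 = 95.
Step 3. [((-2*x)^2) - 5 = 95] -5 is outermost — add 5 both sides ⇒ sub: (-2*x)^2 = 100.
Step 4. [(-2*x)^2 = 100] √ both sides: 100 ≥ 0 gives two branches ⇒ sqrt: -2*x = 10 or -10.
Step 5. [-2*x = 10 or -10] divide by the outer -2, so div: x = -5 or 5.

Answer: x ∈ {-5, 5}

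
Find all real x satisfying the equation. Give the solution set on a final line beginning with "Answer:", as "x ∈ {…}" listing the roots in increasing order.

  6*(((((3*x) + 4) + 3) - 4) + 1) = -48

Step 1. [6*(((((3*x) + 4) + 3) - 4) + 1) = -48] 6 out front; divide by 6. So div: ((((3*x) + 4) + 3) - 4) + 1 = -8.
Step 2. [((((3*x) + 4) + 3) - 4) + 1 = -8] 1 comes off first (subtract 1), so sub: (((3*x) + 4) + 3) - 4 = -9.
Step 3. [(((3*x) + 4) + 3) - 4 = -9] peel the -4: add 4 from each side, so sub: ((3*x) + 4) + 3 = -5.
Step 4. [((3*x) + 4) + 3 = -5] +3 is outermost — subtract 3 both sides. So sub: (3*x) + 4 = -8.
Step 5. [(3*x) + 4 = -8] +4 is outermost — subtract 4 both sides, so sub: 3*x = -12.
Step 6. [3*x = -12] LHS = 3·(…); ÷3 both sides, so div: x = -4.

Answer: x ∈ {-4}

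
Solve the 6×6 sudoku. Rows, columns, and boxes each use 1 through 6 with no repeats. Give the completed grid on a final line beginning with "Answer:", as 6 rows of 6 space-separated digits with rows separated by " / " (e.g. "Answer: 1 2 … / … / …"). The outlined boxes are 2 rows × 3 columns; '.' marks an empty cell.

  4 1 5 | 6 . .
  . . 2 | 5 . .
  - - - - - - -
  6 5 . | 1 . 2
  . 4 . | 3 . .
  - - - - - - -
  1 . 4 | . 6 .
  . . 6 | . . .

Step 1. [r1c6∈{3}] r1c6 is down to just 3 ⇒ r1c6=3.
Step 2. [r6c5∈{1,2,3,4,5}] in col 5, 3 fits only at r6c5. So r6c5=3.
Step 3. [r6c2∈{2}] only 2 remains possible at r6c2, so r6c2=2.
Step 4. [r6c6∈{1,4,5}] 1 has one home in row 6: r6c6. So r6c6=1.
Step 5. [r4c5∈{5}] r4c5's peers cover all but 5, so r4c5=5.
Step 6. [r2c2∈{3,6}] across row 2, 6 lands solely at r2c2 ⇒ r2c2=6.
Step 7. [r3c5∈{4}] nothing but 4 survives at r3c5 ⇒ r3c5=4.
Step 8. [r6c1∈{5}] nothing but 5 survives at r6c1. So r6c1=5.
Step 9. [r1c5∈{2}] r1c5 is down to just 2. So r1c5=2.
Step 10. [r2c6∈{4}] nothing but 4 survives at r2c6 ⇒ r2c6=4.
Step 11. [r4c3∈{1}] only 1 remains possible at r4c3, so r4c3=1.
Step 12. [r2c1∈{3}] r2c1 is down to just 3 ⇒ r2c1=3.
Step 13. [r3c3∈{3}] only 3 remains possible at r3c3 ⇒ r3c3=3.
Step 14. [r4c1∈{2}] nothing but 2 survives at r4c1. So r4c1=2.
Step 15. [r5c6∈{5}] r5c6 has the single candidate 5, so r5c6=5.
Step 16. [r2c5∈{1}] r2c5's peers cover all but 1 ⇒ r2c5=1.
Step 17. [r5c4∈{2}] only 2 remains possible at r5c4. So r5c4=2.
Step 18. [r4c6∈{6}] nothing but 6 survives at r4c6 ⇒ r4c6=6.
Step 19. [r5c2∈{3}] nothing but 3 survives at r5c2. So r5c2=3.
Step 20. [r6c4∈{4}] nothing but 4 survives at r6c4. So r6c4=4.

Answer: 4 1 5 6 2 3 / 3 6 2 5 1 4 / 6 5 3 1 4 2 / 2 4 1 3 5 6 / 1 3 4 2 6 5 / 5 2 6 4 3 1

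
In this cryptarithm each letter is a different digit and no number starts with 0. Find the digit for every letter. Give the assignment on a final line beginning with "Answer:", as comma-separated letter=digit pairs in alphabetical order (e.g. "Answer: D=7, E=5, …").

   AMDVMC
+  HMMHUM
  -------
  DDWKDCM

Step 1. [col 1: C + M ≡ M (mod 10)] column 1: given nothing yet, carry-in 0, and all letters distinct, none taken yet, C+M≡M (mod 10) forces C=0, so C=0.
Step 2. [col 1: C + M ≡ M (mod 10)] several values work for M in column 1 (C + M ≡ M (mod 10), carry-in 0); try M=3, so M=3.
Step 3. [D] adding two 6-digit numbers gives at most 6+1 digits, and here it does — D is that final carry and must be 1 ⇒ D=1.
Step 4. [col 2: M + U ≡ C (mod 10)] column 2: given M=3, C=0, carry-in 0, and digits 0,1,3 already taken and all letters distinct, M+U≡C (mod 10) forces U=7, so U=7.
Step 5. [col 3: V + H ≡ D (mod 10)] H=2 is one option consistent with column 3 (V + H ≡ D (mod 10), carry-in 1) — take it, so H=2.
Step 6. [col 3: V + H ≡ D (mod 10)] column 3 reads V+H+carry(1)=D with H=2, D=1; with digits 0,1,2,3,7 already taken and all letters distinct, the only value for V is 8. So V=8.
Step 7. [col 4: D + M ≡ K (mod 10)] in column 4 we have D+M≡K with carry-in 1; given D=1, M=3 and digits 0,1,2,3,7,8 already taken and all letters distinct, that pins K to 5. So K=5.
Step 8. [col 5: M + M ≡ W (mod 10)] from column 5 (M=3, carry-in 0, digits 0,1,2,3,5,7,8 already taken and all letters distinct): W must equal 6 ⇒ W=6.
Step 9. [col 6: A + H ≡ D (mod 10)] in column 6 we have A+H≡D with carry-in 0; given H=2, D=1 and digits 0,1,2,3,5,6,7,8 already taken and all letters distinct, that pins A to 9. So A=9.

Answer: A=9, C=0, D=1, H=2, K=5, M=3, U=7, V=8, W=6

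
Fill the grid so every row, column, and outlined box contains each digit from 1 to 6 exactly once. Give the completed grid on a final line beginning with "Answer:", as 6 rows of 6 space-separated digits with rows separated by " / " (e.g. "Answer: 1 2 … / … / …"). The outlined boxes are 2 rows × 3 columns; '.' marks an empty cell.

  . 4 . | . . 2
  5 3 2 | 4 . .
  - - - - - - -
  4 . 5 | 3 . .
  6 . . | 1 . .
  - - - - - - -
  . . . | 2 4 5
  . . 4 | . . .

Step 1. [r6c4∈{6}] only 6 remains possible at r6c4, so r6c4=6.
Step 2. [r1c1∈{1}] nothing but 1 survives at r1c1, so r1c1=1.
Step 3. [r5c3∈{1,3,6}] col 3 places 1 nowhere but r5c3. So r5c3=1.
Step 4. [r6c6∈{1,3}] 3 has one home in col 6: r6c6, so r6c6=3.
Step 5. [r4c2∈{2}] nothing but 2 survives at r4c2 ⇒ r4c2=2.
Step 6. [r1c5∈{3,5,6}] r1c5 is the only open cell in row 1 admitting 3 ⇒ r1c5=3.
Step 7. [r3c6∈{6}] only 6 remains possible at r3c6. So r3c6=6.
Step 8. [r2c6∈{1}] nothing but 1 survives at r2c6, so r2c6=1.
Step 9. [r5c1∈{3}] nothing but 3 survives at r5c1, so r5c1=3.
Step 10. [r6c5∈{1}] nothing but 1 survives at r6c5. So r6c5=1.
Step 11. [r4c5∈{5}] r4c5 is down to just 5. So r4c5=5.
Step 12. [r1c3∈{6}] r1c3 has the single candidate 6 ⇒ r1c3=6.
Step 13. [r3c2∈{1}] only 1 remains possible at r3c2, so r3c2=1.
Step 14. [r5c2∈{6}] r5c2's peers cover all but 6, so r5c2=6.
Step 15. [r3c5∈{2}] r3c5's peers cover all but 2, so r3c5=2.
Step 16. [r2c5∈{6}] r2c5 is down to just 6, so r2c5=6.
Step 17. [r6c2∈{5}] r6c2's peers cover all but 5 ⇒ r6c2=5.
Step 18. [r4c6∈{4}] r4c6 is down to just 4 ⇒ r4c6=4.
Step 19. [r1c4∈{5}] nothing but 5 survives at r1c4. So r1c4=5.
Step 20. [r6c1∈{2}] nothing but 2 survives at r6c1, so r6c1=2.
Step 21. [r4c3∈{3}] only 3 remains possible at r4c3 ⇒ r4c3=3.

Answer: 1 4 6 5 3 2 / 5 3 2 4 6 1 / 4 1 5 3 2 6 / 6 2 3 1 5 4 / 3 6 1 2 4 5 / 2 5 4 6 1 3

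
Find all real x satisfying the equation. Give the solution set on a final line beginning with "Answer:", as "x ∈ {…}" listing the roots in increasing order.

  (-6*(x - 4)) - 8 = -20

Step 1. [(-6*(x - 4)) - 8 = -20] peel the -8: add 8 from each side. So sub: -6*(x - 4) = -12.
Step 2. [-6*(x - 4) = -12] -6·(inner) — divide through by -6. So div: x - 4 = 2.
Step 3. [x - 4 = 2] peel the -4: add 4 from each side. So sub: x = 6.

Answer: x ∈ {6}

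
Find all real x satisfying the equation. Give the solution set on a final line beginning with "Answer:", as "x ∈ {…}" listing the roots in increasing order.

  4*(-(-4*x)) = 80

Step 1. [4*(-(-4*x)) = 80] 4·(inner) — divide through by 4. So div: -(-4*x) = 20.
Step 2. [-(-4*x) = 20] leading − — multiply by −1 ⇒ neg: -4*x = -20.
Step 3. [-4*x = -20] leading coefficient -4: divide by -4. So div: x = 5.

Answer: x ∈ {5}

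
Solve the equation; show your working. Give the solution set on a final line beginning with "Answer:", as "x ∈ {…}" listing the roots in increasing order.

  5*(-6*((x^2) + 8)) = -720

Step 1. [5*(-6*((x^2) + 8)) = -720] leading coefficient 5: divide by 5 ⇒ div: -6*((x^2) + 8) = -144.
Step 2. [-6*((x^2) + 8) = -144] -6·(inner) — divide through by -6 ⇒ div: (x^2) + 8 = 24.
Step 3. [(x^2) + 8 = 24] +8 is outermost — subtract 8 both sides, so sub: x^2 = 16.
Step 4. [x^2 = 16] √ both sides: 16 ≥ 0 gives two branches. So sqrt: x = 4 or -4.

Answer: x ∈ {-4, 4}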